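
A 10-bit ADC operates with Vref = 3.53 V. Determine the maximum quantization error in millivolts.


The maximum quantization error is +/- LSB/2.
LSB = Vref / 2^n = 3.53 / 1024 = 0.00344727 V
Max error = LSB / 2 = 0.00344727 / 2 = 0.00172363 V
Max error = 1.7236 mV

1.7236 mV


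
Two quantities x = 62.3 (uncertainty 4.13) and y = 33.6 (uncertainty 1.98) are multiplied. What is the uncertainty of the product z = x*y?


For a product z = x*y, the relative uncertainty is:
uz/z = sqrt((ux/x)^2 + (uy/y)^2)
Relative uncertainties: ux/x = 4.13/62.3 = 0.066292
uy/y = 1.98/33.6 = 0.058929
z = 62.3 * 33.6 = 2093.3
uz = 2093.3 * sqrt(0.066292^2 + 0.058929^2) = 185.668

185.668


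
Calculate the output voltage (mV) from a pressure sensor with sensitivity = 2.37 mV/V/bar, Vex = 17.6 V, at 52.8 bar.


Output = sensitivity * Vex * P.
Vout = 2.37 * 17.6 * 52.8
Vout = 41.712 * 52.8
Vout = 2202.39 mV

2202.39 mV


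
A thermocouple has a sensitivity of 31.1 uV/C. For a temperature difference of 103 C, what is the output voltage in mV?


The thermocouple output V = sensitivity * dT.
V = 31.1 uV/C * 103 C
V = 3203.3 uV
V = 3.203 mV

3.203 mV


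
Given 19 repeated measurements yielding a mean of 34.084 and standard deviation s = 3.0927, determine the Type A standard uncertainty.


The standard uncertainty for Type A evaluation is u = s / sqrt(n).
u = 3.0927 / sqrt(19)
u = 3.0927 / 4.3589
u = 0.7095

0.7095


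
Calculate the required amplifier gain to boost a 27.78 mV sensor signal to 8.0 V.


Gain = Vout / Vin (converting to same units).
G = 8.0 V / 27.78 mV
G = 8000.0 mV / 27.78 mV
G = 287.98

287.98


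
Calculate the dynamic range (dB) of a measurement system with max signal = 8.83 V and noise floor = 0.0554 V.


Dynamic range = 20 * log10(Vmax / Vnoise).
DR = 20 * log10(8.83 / 0.0554)
DR = 20 * log10(159.39)
DR = 44.05 dB

44.05 dB


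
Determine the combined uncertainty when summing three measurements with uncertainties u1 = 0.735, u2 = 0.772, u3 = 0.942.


For a sum of independent quantities, uc = sqrt(u1^2 + u2^2 + u3^2).
uc = sqrt(0.735^2 + 0.772^2 + 0.942^2)
uc = sqrt(0.540225 + 0.595984 + 0.887364)
uc = 1.4225

1.4225


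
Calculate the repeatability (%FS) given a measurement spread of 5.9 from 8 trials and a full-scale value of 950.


Repeatability = (spread / full scale) * 100%.
R = (5.9 / 950) * 100
R = 0.621 %FS

0.621 %FS


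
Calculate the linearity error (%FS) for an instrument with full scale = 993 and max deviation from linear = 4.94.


Linearity error = (max deviation / full scale) * 100%.
Linearity = (4.94 / 993) * 100
Linearity = 0.497 %FS

0.497 %FS


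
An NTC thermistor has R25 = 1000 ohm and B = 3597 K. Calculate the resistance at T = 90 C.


NTC thermistor equation: Rt = R25 * exp(B * (1/T - 1/T25)).
T in Kelvin: 363.15 K, T25 = 298.15 K
1/T - 1/T25 = 1/363.15 - 1/298.15 = -0.00060033
B * (1/T - 1/T25) = 3597 * -0.00060033 = -2.1594
Rt = 1000 * exp(-2.1594) = 115.4 ohm

115.4 ohm


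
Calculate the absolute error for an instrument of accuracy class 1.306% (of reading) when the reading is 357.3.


Absolute error = (accuracy% / 100) * reading.
Error = (1.306 / 100) * 357.3
Error = 0.01306 * 357.3
Error = 4.6663

4.6663


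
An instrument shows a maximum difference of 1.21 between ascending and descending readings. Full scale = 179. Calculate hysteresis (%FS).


Hysteresis = (max difference / full scale) * 100%.
H = (1.21 / 179) * 100
H = 0.676 %FS

0.676 %FS


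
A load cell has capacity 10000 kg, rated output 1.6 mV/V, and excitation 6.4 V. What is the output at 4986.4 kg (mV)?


Vout = rated_output * Vex * (load / capacity).
Vout = 1.6 * 6.4 * (4986.4 / 10000)
Vout = 1.6 * 6.4 * 0.49864
Vout = 5.106 mV

5.106 mV


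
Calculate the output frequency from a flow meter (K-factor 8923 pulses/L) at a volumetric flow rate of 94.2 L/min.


Frequency = K * Q / 60 (converting L/min to L/s).
f = 8923 * 94.2 / 60
f = 840546.6 / 60
f = 14009.11 Hz

14009.11 Hz


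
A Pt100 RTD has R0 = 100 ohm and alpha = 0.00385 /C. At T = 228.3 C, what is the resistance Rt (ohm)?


The RTD equation: Rt = R0 * (1 + alpha * T).
Rt = 100 * (1 + 0.00385 * 228.3)
Rt = 100 * (1 + 0.878955)
Rt = 100 * 1.878955
Rt = 187.895 ohm

187.895 ohm


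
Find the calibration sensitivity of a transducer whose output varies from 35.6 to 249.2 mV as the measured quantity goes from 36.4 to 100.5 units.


Sensitivity = (y2 - y1) / (x2 - x1).
S = (249.2 - 35.6) / (100.5 - 36.4)
S = 213.6 / 64.1
S = 3.3323 mV/unit

3.3323 mV/unit


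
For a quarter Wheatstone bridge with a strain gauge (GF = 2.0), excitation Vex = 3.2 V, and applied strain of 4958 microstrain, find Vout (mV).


Quarter bridge output: Vout = (GF * epsilon * Vex) / 4.
Vout = (2.0 * 4958e-6 * 3.2) / 4
Vout = 0.0317312 / 4 V
Vout = 0.0079328 V = 7.9328 mV

7.9328 mV


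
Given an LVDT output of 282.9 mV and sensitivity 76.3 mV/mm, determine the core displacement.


Displacement = Vout / sensitivity.
d = 282.9 / 76.3
d = 3.708 mm

3.708 mm


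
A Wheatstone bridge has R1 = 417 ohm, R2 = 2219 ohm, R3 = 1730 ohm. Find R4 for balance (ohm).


At balance: R1*R4 = R2*R3, so R4 = R2*R3/R1.
R4 = 2219 * 1730 / 417
R4 = 3838870 / 417
R4 = 9205.92 ohm

9205.92 ohm


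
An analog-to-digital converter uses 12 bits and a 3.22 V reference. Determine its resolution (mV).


The resolution (LSB) of an ADC is Vref / 2^n.
LSB = 3.22 / 2^12
LSB = 3.22 / 4096
LSB = 0.00078613 V = 0.78613281 mV

0.78613281 mV


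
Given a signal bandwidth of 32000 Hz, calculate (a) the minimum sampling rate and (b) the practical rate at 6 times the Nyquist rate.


By Nyquist theorem, fs_min = 2 * fmax.
fs_min = 2 * 32000 = 64000 Hz
Practical rate = 6 * fs_min = 6 * 64000 = 384000 Hz

fs_min = 64000 Hz, fs_practical = 384000 Hz


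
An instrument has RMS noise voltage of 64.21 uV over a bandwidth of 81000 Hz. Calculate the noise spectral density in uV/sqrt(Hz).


Noise spectral density = Vrms / sqrt(BW).
NSD = 64.21 / sqrt(81000)
NSD = 64.21 / 284.605
NSD = 0.2256 uV/sqrt(Hz)

0.2256 uV/sqrt(Hz)


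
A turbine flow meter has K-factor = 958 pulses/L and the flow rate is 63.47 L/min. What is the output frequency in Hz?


Frequency = K * Q / 60 (converting L/min to L/s).
f = 958 * 63.47 / 60
f = 60804.26 / 60
f = 1013.4 Hz

1013.4 Hz


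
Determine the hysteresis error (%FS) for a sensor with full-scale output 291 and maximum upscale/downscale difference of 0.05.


Hysteresis = (max difference / full scale) * 100%.
H = (0.05 / 291) * 100
H = 0.017 %FS

0.017 %FS


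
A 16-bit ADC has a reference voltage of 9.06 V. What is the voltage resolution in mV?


The resolution (LSB) of an ADC is Vref / 2^n.
LSB = 9.06 / 2^16
LSB = 9.06 / 65536
LSB = 0.00013824 V = 0.13824463 mV

0.13824463 mV


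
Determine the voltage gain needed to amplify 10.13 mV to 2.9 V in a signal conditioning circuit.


Gain = Vout / Vin (converting to same units).
G = 2.9 V / 10.13 mV
G = 2900.0 mV / 10.13 mV
G = 286.28

286.28


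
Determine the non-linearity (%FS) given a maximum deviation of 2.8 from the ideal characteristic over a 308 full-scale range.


Linearity error = (max deviation / full scale) * 100%.
Linearity = (2.8 / 308) * 100
Linearity = 0.909 %FS

0.909 %FS


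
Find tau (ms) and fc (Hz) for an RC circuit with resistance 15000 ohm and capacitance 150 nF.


Time constant: tau = R * C.
tau = 15000 * 1.50e-07 = 0.00225 s
tau = 2.25 ms
Cutoff frequency: fc = 1 / (2*pi*R*C).
fc = 1 / (2*pi*0.00225) = 70.74 Hz

tau = 2.25 ms, fc = 70.74 Hz


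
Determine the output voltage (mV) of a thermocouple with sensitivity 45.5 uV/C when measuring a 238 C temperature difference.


The thermocouple output V = sensitivity * dT.
V = 45.5 uV/C * 238 C
V = 10829.0 uV
V = 10.829 mV

10.829 mV


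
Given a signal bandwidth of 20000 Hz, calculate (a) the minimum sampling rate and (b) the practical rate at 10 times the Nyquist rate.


By Nyquist theorem, fs_min = 2 * fmax.
fs_min = 2 * 20000 = 40000 Hz
Practical rate = 10 * fs_min = 10 * 40000 = 400000 Hz

fs_min = 40000 Hz, fs_practical = 400000 Hz


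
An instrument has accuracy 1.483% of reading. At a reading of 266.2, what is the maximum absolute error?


Absolute error = (accuracy% / 100) * reading.
Error = (1.483 / 100) * 266.2
Error = 0.01483 * 266.2
Error = 3.9477

3.9477


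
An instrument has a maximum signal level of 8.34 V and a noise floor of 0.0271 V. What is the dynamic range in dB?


Dynamic range = 20 * log10(Vmax / Vnoise).
DR = 20 * log10(8.34 / 0.0271)
DR = 20 * log10(307.75)
DR = 49.76 dB

49.76 dB


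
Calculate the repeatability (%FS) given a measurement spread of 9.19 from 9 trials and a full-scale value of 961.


Repeatability = (spread / full scale) * 100%.
R = (9.19 / 961) * 100
R = 0.956 %FS

0.956 %FS


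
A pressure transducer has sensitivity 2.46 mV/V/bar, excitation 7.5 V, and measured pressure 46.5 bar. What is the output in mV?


Output = sensitivity * Vex * P.
Vout = 2.46 * 7.5 * 46.5
Vout = 18.45 * 46.5
Vout = 857.92 mV

857.92 mV


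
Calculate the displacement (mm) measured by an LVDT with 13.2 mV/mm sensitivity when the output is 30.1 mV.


Displacement = Vout / sensitivity.
d = 30.1 / 13.2
d = 2.28 mm

2.28 mm


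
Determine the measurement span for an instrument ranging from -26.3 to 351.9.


Span = upper range - lower range.
Span = 351.9 - (-26.3)
Span = 378.2

378.2


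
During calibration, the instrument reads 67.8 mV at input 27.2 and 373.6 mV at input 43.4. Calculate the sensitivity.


Sensitivity = (y2 - y1) / (x2 - x1).
S = (373.6 - 67.8) / (43.4 - 27.2)
S = 305.8 / 16.2
S = 18.8765 mV/unit

18.8765 mV/unit


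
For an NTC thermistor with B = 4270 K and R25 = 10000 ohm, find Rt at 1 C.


NTC thermistor equation: Rt = R25 * exp(B * (1/T - 1/T25)).
T in Kelvin: 274.15 K, T25 = 298.15 K
1/T - 1/T25 = 1/274.15 - 1/298.15 = 0.00029362
B * (1/T - 1/T25) = 4270 * 0.00029362 = 1.2538
Rt = 10000 * exp(1.2538) = 35035.1 ohm

35035.1 ohm


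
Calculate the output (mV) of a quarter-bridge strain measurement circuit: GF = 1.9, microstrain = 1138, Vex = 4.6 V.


Quarter bridge output: Vout = (GF * epsilon * Vex) / 4.
Vout = (1.9 * 1138e-6 * 4.6) / 4
Vout = 0.00994612 / 4 V
Vout = 0.00248653 V = 2.4865 mV

2.4865 mV


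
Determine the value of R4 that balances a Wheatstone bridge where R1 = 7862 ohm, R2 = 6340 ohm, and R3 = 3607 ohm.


At balance: R1*R4 = R2*R3, so R4 = R2*R3/R1.
R4 = 6340 * 3607 / 7862
R4 = 22868380 / 7862
R4 = 2908.72 ohm

2908.72 ohm


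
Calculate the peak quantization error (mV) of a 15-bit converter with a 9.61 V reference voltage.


The maximum quantization error is +/- LSB/2.
LSB = Vref / 2^n = 9.61 / 32768 = 0.00029327 V
Max error = LSB / 2 = 0.00029327 / 2 = 0.00014664 V
Max error = 0.1466 mV

0.1466 mV


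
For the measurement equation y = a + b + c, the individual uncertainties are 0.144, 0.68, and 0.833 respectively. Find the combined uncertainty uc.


For a sum of independent quantities, uc = sqrt(u1^2 + u2^2 + u3^2).
uc = sqrt(0.144^2 + 0.68^2 + 0.833^2)
uc = sqrt(0.020736 + 0.4624 + 0.693889)
uc = 1.0849

1.0849


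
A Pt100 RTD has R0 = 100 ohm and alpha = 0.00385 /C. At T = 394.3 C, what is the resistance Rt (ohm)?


The RTD equation: Rt = R0 * (1 + alpha * T).
Rt = 100 * (1 + 0.00385 * 394.3)
Rt = 100 * (1 + 1.518055)
Rt = 100 * 2.518055
Rt = 251.806 ohm

251.806 ohm


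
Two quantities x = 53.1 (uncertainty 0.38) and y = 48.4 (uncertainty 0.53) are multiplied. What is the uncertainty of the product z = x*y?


For a product z = x*y, the relative uncertainty is:
uz/z = sqrt((ux/x)^2 + (uy/y)^2)
Relative uncertainties: ux/x = 0.38/53.1 = 0.007156
uy/y = 0.53/48.4 = 0.01095
z = 53.1 * 48.4 = 2570.0
uz = 2570.0 * sqrt(0.007156^2 + 0.01095^2) = 33.62

33.62


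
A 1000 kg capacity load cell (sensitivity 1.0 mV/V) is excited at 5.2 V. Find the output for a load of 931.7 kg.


Vout = rated_output * Vex * (load / capacity).
Vout = 1.0 * 5.2 * (931.7 / 1000)
Vout = 1.0 * 5.2 * 0.9317
Vout = 4.845 mV

4.845 mV


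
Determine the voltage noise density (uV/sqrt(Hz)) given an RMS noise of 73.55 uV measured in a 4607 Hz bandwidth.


Noise spectral density = Vrms / sqrt(BW).
NSD = 73.55 / sqrt(4607)
NSD = 73.55 / 67.8749
NSD = 1.0836 uV/sqrt(Hz)

1.0836 uV/sqrt(Hz)


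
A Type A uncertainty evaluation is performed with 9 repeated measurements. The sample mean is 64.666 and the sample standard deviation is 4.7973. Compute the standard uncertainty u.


The standard uncertainty for Type A evaluation is u = s / sqrt(n).
u = 4.7973 / sqrt(9)
u = 4.7973 / 3.0
u = 1.5991

1.5991


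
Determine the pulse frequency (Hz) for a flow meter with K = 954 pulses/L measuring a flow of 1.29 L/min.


Frequency = K * Q / 60 (converting L/min to L/s).
f = 954 * 1.29 / 60
f = 1230.66 / 60
f = 20.51 Hz

20.51 Hz


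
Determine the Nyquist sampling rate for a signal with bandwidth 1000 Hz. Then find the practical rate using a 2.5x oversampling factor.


By Nyquist theorem, fs_min = 2 * fmax.
fs_min = 2 * 1000 = 2000 Hz
Practical rate = 2.5 * fs_min = 2.5 * 2000 = 5000 Hz

fs_min = 2000 Hz, fs_practical = 5000 Hz


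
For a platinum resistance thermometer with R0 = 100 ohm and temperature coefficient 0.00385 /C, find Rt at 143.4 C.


The RTD equation: Rt = R0 * (1 + alpha * T).
Rt = 100 * (1 + 0.00385 * 143.4)
Rt = 100 * (1 + 0.55209)
Rt = 100 * 1.55209
Rt = 155.209 ohm

155.209 ohm


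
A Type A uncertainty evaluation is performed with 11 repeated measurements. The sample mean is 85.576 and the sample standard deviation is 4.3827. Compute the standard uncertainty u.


The standard uncertainty for Type A evaluation is u = s / sqrt(n).
u = 4.3827 / sqrt(11)
u = 4.3827 / 3.3166
u = 1.3214

1.3214


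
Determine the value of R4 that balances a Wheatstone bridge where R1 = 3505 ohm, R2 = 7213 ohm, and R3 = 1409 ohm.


At balance: R1*R4 = R2*R3, so R4 = R2*R3/R1.
R4 = 7213 * 1409 / 3505
R4 = 10163117 / 3505
R4 = 2899.61 ohm

2899.61 ohm


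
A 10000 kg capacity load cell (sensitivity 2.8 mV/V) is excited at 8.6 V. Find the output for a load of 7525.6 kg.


Vout = rated_output * Vex * (load / capacity).
Vout = 2.8 * 8.6 * (7525.6 / 10000)
Vout = 2.8 * 8.6 * 0.75256
Vout = 18.122 mV

18.122 mV


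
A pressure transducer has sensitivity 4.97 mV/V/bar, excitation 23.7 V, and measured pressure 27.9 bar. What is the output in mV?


Output = sensitivity * Vex * P.
Vout = 4.97 * 23.7 * 27.9
Vout = 117.789 * 27.9
Vout = 3286.31 mV

3286.31 mV


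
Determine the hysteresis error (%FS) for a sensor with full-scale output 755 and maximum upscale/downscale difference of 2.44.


Hysteresis = (max difference / full scale) * 100%.
H = (2.44 / 755) * 100
H = 0.323 %FS

0.323 %FS


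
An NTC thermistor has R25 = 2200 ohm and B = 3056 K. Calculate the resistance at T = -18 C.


NTC thermistor equation: Rt = R25 * exp(B * (1/T - 1/T25)).
T in Kelvin: 255.15 K, T25 = 298.15 K
1/T - 1/T25 = 1/255.15 - 1/298.15 = 0.00056525
B * (1/T - 1/T25) = 3056 * 0.00056525 = 1.7274
Rt = 2200 * exp(1.7274) = 12377.1 ohm

12377.1 ohm


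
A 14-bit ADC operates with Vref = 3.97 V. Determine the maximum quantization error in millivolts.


The maximum quantization error is +/- LSB/2.
LSB = Vref / 2^n = 3.97 / 16384 = 0.00024231 V
Max error = LSB / 2 = 0.00024231 / 2 = 0.00012115 V
Max error = 0.1212 mV

0.1212 mV


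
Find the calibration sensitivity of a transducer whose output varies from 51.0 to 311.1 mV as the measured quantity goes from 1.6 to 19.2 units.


Sensitivity = (y2 - y1) / (x2 - x1).
S = (311.1 - 51.0) / (19.2 - 1.6)
S = 260.1 / 17.6
S = 14.7784 mV/unit

14.7784 mV/unit


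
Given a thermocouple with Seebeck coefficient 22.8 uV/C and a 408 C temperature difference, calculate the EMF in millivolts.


The thermocouple output V = sensitivity * dT.
V = 22.8 uV/C * 408 C
V = 9302.4 uV
V = 9.302 mV

9.302 mV


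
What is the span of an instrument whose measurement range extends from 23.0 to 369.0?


Span = upper range - lower range.
Span = 369.0 - (23.0)
Span = 346.0

346.0


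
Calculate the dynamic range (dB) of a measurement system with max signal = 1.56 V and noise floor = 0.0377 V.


Dynamic range = 20 * log10(Vmax / Vnoise).
DR = 20 * log10(1.56 / 0.0377)
DR = 20 * log10(41.38)
DR = 32.34 dB

32.34 dB


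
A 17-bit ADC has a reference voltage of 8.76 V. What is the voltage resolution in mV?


The resolution (LSB) of an ADC is Vref / 2^n.
LSB = 8.76 / 2^17
LSB = 8.76 / 131072
LSB = 6.683e-05 V = 0.0668335 mV

0.0668335 mV


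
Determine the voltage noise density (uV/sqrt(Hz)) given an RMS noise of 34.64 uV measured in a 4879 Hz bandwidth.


Noise spectral density = Vrms / sqrt(BW).
NSD = 34.64 / sqrt(4879)
NSD = 34.64 / 69.8498
NSD = 0.4959 uV/sqrt(Hz)

0.4959 uV/sqrt(Hz)


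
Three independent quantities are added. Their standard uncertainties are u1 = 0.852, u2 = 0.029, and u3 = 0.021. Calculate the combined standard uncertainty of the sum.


For a sum of independent quantities, uc = sqrt(u1^2 + u2^2 + u3^2).
uc = sqrt(0.852^2 + 0.029^2 + 0.021^2)
uc = sqrt(0.725904 + 0.000841 + 0.000441)
uc = 0.8528

0.8528


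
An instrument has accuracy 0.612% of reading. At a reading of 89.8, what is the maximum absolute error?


Absolute error = (accuracy% / 100) * reading.
Error = (0.612 / 100) * 89.8
Error = 0.00612 * 89.8
Error = 0.5496

0.5496


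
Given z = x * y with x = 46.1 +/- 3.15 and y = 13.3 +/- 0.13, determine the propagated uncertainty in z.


For a product z = x*y, the relative uncertainty is:
uz/z = sqrt((ux/x)^2 + (uy/y)^2)
Relative uncertainties: ux/x = 3.15/46.1 = 0.06833
uy/y = 0.13/13.3 = 0.009774
z = 46.1 * 13.3 = 613.1
uz = 613.1 * sqrt(0.06833^2 + 0.009774^2) = 42.321

42.321


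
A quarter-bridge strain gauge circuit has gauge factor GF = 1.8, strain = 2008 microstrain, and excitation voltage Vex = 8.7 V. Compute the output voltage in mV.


Quarter bridge output: Vout = (GF * epsilon * Vex) / 4.
Vout = (1.8 * 2008e-6 * 8.7) / 4
Vout = 0.03144528 / 4 V
Vout = 0.00786132 V = 7.8613 mV

7.8613 mV


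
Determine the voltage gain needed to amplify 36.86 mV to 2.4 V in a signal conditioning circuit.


Gain = Vout / Vin (converting to same units).
G = 2.4 V / 36.86 mV
G = 2400.0 mV / 36.86 mV
G = 65.11

65.11


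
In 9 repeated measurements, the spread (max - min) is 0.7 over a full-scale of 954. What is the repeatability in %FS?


Repeatability = (spread / full scale) * 100%.
R = (0.7 / 954) * 100
R = 0.073 %FS

0.073 %FS


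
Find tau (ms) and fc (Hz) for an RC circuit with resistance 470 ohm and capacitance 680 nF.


Time constant: tau = R * C.
tau = 470 * 6.80e-07 = 0.0003196 s
tau = 0.3196 ms
Cutoff frequency: fc = 1 / (2*pi*R*C).
fc = 1 / (2*pi*0.0003196) = 497.98 Hz

tau = 0.3196 ms, fc = 497.98 Hz


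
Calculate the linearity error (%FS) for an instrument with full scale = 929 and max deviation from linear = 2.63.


Linearity error = (max deviation / full scale) * 100%.
Linearity = (2.63 / 929) * 100
Linearity = 0.283 %FS

0.283 %FS


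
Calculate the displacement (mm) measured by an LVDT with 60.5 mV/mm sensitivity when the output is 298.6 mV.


Displacement = Vout / sensitivity.
d = 298.6 / 60.5
d = 4.936 mm

4.936 mm


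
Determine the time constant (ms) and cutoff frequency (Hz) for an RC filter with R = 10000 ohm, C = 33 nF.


Time constant: tau = R * C.
tau = 10000 * 3.30e-08 = 0.00033 s
tau = 0.33 ms
Cutoff frequency: fc = 1 / (2*pi*R*C).
fc = 1 / (2*pi*0.00033) = 482.29 Hz

tau = 0.33 ms, fc = 482.29 Hz


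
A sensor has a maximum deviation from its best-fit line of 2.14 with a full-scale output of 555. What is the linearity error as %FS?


Linearity error = (max deviation / full scale) * 100%.
Linearity = (2.14 / 555) * 100
Linearity = 0.386 %FS

0.386 %FS


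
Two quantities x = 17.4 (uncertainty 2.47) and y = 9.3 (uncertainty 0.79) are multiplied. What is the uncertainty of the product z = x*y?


For a product z = x*y, the relative uncertainty is:
uz/z = sqrt((ux/x)^2 + (uy/y)^2)
Relative uncertainties: ux/x = 2.47/17.4 = 0.141954
uy/y = 0.79/9.3 = 0.084946
z = 17.4 * 9.3 = 161.8
uz = 161.8 * sqrt(0.141954^2 + 0.084946^2) = 26.77

26.77


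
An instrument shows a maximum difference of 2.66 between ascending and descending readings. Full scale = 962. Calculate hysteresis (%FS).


Hysteresis = (max difference / full scale) * 100%.
H = (2.66 / 962) * 100
H = 0.277 %FS

0.277 %FS


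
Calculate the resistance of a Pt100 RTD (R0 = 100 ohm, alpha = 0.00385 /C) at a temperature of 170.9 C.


The RTD equation: Rt = R0 * (1 + alpha * T).
Rt = 100 * (1 + 0.00385 * 170.9)
Rt = 100 * (1 + 0.657965)
Rt = 100 * 1.657965
Rt = 165.796 ohm

165.796 ohm


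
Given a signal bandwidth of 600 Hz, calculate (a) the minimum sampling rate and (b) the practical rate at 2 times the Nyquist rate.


By Nyquist theorem, fs_min = 2 * fmax.
fs_min = 2 * 600 = 1200 Hz
Practical rate = 2 * fs_min = 2 * 1200 = 2400 Hz

fs_min = 1200 Hz, fs_practical = 2400 Hz


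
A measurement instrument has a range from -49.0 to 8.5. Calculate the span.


Span = upper range - lower range.
Span = 8.5 - (-49.0)
Span = 57.5

57.5


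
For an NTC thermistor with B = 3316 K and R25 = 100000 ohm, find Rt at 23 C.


NTC thermistor equation: Rt = R25 * exp(B * (1/T - 1/T25)).
T in Kelvin: 296.15 K, T25 = 298.15 K
1/T - 1/T25 = 1/296.15 - 1/298.15 = 2.265e-05
B * (1/T - 1/T25) = 3316 * 2.265e-05 = 0.0751
Rt = 100000 * exp(0.0751) = 107800.3 ohm

107800.3 ohm


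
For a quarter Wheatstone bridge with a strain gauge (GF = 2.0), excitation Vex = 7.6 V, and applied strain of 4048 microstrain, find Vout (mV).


Quarter bridge output: Vout = (GF * epsilon * Vex) / 4.
Vout = (2.0 * 4048e-6 * 7.6) / 4
Vout = 0.0615296 / 4 V
Vout = 0.0153824 V = 15.3824 mV

15.3824 mV


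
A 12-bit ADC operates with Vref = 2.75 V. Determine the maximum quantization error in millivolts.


The maximum quantization error is +/- LSB/2.
LSB = Vref / 2^n = 2.75 / 4096 = 0.00067139 V
Max error = LSB / 2 = 0.00067139 / 2 = 0.00033569 V
Max error = 0.3357 mV

0.3357 mV


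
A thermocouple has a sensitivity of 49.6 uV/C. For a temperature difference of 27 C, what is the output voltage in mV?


The thermocouple output V = sensitivity * dT.
V = 49.6 uV/C * 27 C
V = 1339.2 uV
V = 1.339 mV

1.339 mV


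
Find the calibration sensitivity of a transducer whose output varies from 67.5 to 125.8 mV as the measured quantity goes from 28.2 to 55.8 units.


Sensitivity = (y2 - y1) / (x2 - x1).
S = (125.8 - 67.5) / (55.8 - 28.2)
S = 58.3 / 27.6
S = 2.1123 mV/unit

2.1123 mV/unit


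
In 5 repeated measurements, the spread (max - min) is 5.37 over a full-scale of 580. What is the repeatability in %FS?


Repeatability = (spread / full scale) * 100%.
R = (5.37 / 580) * 100
R = 0.926 %FS

0.926 %FS


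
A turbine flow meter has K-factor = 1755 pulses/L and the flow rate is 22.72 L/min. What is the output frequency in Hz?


Frequency = K * Q / 60 (converting L/min to L/s).
f = 1755 * 22.72 / 60
f = 39873.6 / 60
f = 664.56 Hz

664.56 Hz


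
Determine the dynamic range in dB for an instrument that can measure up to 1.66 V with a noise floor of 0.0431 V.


Dynamic range = 20 * log10(Vmax / Vnoise).
DR = 20 * log10(1.66 / 0.0431)
DR = 20 * log10(38.52)
DR = 31.71 dB

31.71 dB


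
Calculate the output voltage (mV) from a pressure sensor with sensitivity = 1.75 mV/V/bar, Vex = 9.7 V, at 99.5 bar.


Output = sensitivity * Vex * P.
Vout = 1.75 * 9.7 * 99.5
Vout = 16.975 * 99.5
Vout = 1689.01 mV

1689.01 mV


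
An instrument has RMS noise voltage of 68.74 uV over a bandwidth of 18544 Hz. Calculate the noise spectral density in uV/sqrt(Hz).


Noise spectral density = Vrms / sqrt(BW).
NSD = 68.74 / sqrt(18544)
NSD = 68.74 / 136.1764
NSD = 0.5048 uV/sqrt(Hz)

0.5048 uV/sqrt(Hz)


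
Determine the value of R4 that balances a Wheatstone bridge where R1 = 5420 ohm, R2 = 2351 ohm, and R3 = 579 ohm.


At balance: R1*R4 = R2*R3, so R4 = R2*R3/R1.
R4 = 2351 * 579 / 5420
R4 = 1361229 / 5420
R4 = 251.15 ohm

251.15 ohm


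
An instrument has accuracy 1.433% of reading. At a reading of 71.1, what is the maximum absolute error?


Absolute error = (accuracy% / 100) * reading.
Error = (1.433 / 100) * 71.1
Error = 0.01433 * 71.1
Error = 1.0189

1.0189


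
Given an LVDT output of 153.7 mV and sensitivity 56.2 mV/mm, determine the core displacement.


Displacement = Vout / sensitivity.
d = 153.7 / 56.2
d = 2.735 mm

2.735 mm


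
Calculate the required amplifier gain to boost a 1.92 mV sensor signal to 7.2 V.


Gain = Vout / Vin (converting to same units).
G = 7.2 V / 1.92 mV
G = 7200.0 mV / 1.92 mV
G = 3750.0

3750.0


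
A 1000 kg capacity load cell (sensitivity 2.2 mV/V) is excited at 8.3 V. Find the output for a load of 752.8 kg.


Vout = rated_output * Vex * (load / capacity).
Vout = 2.2 * 8.3 * (752.8 / 1000)
Vout = 2.2 * 8.3 * 0.7528
Vout = 13.746 mV

13.746 mV


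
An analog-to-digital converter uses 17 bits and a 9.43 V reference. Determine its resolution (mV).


The resolution (LSB) of an ADC is Vref / 2^n.
LSB = 9.43 / 2^17
LSB = 9.43 / 131072
LSB = 7.195e-05 V = 0.07194519 mV

0.07194519 mV


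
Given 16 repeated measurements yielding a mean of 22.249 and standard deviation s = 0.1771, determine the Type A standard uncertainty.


The standard uncertainty for Type A evaluation is u = s / sqrt(n).
u = 0.1771 / sqrt(16)
u = 0.1771 / 4.0
u = 0.0443

0.0443


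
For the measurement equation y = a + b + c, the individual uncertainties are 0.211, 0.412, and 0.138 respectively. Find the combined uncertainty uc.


For a sum of independent quantities, uc = sqrt(u1^2 + u2^2 + u3^2).
uc = sqrt(0.211^2 + 0.412^2 + 0.138^2)
uc = sqrt(0.044521 + 0.169744 + 0.019044)
uc = 0.483

0.483


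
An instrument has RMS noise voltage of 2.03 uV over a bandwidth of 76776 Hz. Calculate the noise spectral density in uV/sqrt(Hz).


Noise spectral density = Vrms / sqrt(BW).
NSD = 2.03 / sqrt(76776)
NSD = 2.03 / 277.0848
NSD = 0.0073 uV/sqrt(Hz)

0.0073 uV/sqrt(Hz)


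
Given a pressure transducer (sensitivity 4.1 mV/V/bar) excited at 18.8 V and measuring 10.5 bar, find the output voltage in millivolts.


Output = sensitivity * Vex * P.
Vout = 4.1 * 18.8 * 10.5
Vout = 77.08 * 10.5
Vout = 809.34 mV

809.34 mV


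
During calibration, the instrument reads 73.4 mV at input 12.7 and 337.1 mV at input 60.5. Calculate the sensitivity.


Sensitivity = (y2 - y1) / (x2 - x1).
S = (337.1 - 73.4) / (60.5 - 12.7)
S = 263.7 / 47.8
S = 5.5167 mV/unit

5.5167 mV/unit


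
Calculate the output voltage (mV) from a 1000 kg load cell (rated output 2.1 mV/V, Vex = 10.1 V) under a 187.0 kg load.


Vout = rated_output * Vex * (load / capacity).
Vout = 2.1 * 10.1 * (187.0 / 1000)
Vout = 2.1 * 10.1 * 0.187
Vout = 3.966 mV

3.966 mV


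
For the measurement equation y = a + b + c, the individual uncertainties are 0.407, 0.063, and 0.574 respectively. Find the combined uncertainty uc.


For a sum of independent quantities, uc = sqrt(u1^2 + u2^2 + u3^2).
uc = sqrt(0.407^2 + 0.063^2 + 0.574^2)
uc = sqrt(0.165649 + 0.003969 + 0.329476)
uc = 0.7065

0.7065


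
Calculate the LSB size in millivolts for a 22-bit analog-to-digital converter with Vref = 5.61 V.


The resolution (LSB) of an ADC is Vref / 2^n.
LSB = 5.61 / 2^22
LSB = 5.61 / 4194304
LSB = 1.34e-06 V = 0.00133753 mV

0.00133753 mV


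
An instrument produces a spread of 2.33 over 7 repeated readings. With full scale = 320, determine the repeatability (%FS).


Repeatability = (spread / full scale) * 100%.
R = (2.33 / 320) * 100
R = 0.728 %FS

0.728 %FS


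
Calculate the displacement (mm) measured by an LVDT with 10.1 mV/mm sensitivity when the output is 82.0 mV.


Displacement = Vout / sensitivity.
d = 82.0 / 10.1
d = 8.119 mm

8.119 mm


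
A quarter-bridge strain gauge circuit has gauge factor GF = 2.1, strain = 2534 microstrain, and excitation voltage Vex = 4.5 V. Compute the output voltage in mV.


Quarter bridge output: Vout = (GF * epsilon * Vex) / 4.
Vout = (2.1 * 2534e-6 * 4.5) / 4
Vout = 0.0239463 / 4 V
Vout = 0.00598658 V = 5.9866 mV

5.9866 mV


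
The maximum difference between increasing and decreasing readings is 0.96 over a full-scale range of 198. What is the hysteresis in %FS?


Hysteresis = (max difference / full scale) * 100%.
H = (0.96 / 198) * 100
H = 0.485 %FS

0.485 %FS


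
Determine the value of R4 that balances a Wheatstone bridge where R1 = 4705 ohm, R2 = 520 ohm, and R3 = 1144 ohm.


At balance: R1*R4 = R2*R3, so R4 = R2*R3/R1.
R4 = 520 * 1144 / 4705
R4 = 594880 / 4705
R4 = 126.44 ohm

126.44 ohm


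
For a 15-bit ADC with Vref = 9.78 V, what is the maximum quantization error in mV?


The maximum quantization error is +/- LSB/2.
LSB = Vref / 2^n = 9.78 / 32768 = 0.00029846 V
Max error = LSB / 2 = 0.00029846 / 2 = 0.00014923 V
Max error = 0.1492 mV

0.1492 mV


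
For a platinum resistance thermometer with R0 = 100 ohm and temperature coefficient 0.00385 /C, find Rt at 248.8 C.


The RTD equation: Rt = R0 * (1 + alpha * T).
Rt = 100 * (1 + 0.00385 * 248.8)
Rt = 100 * (1 + 0.95788)
Rt = 100 * 1.95788
Rt = 195.788 ohm

195.788 ohm


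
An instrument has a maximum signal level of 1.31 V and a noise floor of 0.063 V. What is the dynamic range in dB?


Dynamic range = 20 * log10(Vmax / Vnoise).
DR = 20 * log10(1.31 / 0.063)
DR = 20 * log10(20.79)
DR = 26.36 dB

26.36 dB


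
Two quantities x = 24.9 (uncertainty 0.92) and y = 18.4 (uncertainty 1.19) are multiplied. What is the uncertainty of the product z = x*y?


For a product z = x*y, the relative uncertainty is:
uz/z = sqrt((ux/x)^2 + (uy/y)^2)
Relative uncertainties: ux/x = 0.92/24.9 = 0.036948
uy/y = 1.19/18.4 = 0.064674
z = 24.9 * 18.4 = 458.2
uz = 458.2 * sqrt(0.036948^2 + 0.064674^2) = 34.126

34.126


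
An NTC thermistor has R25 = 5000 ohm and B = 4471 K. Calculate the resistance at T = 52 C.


NTC thermistor equation: Rt = R25 * exp(B * (1/T - 1/T25)).
T in Kelvin: 325.15 K, T25 = 298.15 K
1/T - 1/T25 = 1/325.15 - 1/298.15 = -0.00027851
B * (1/T - 1/T25) = 4471 * -0.00027851 = -1.2452
Rt = 5000 * exp(-1.2452) = 1439.4 ohm

1439.4 ohm


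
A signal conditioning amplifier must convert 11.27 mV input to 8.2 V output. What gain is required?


Gain = Vout / Vin (converting to same units).
G = 8.2 V / 11.27 mV
G = 8200.0 mV / 11.27 mV
G = 727.6

727.6


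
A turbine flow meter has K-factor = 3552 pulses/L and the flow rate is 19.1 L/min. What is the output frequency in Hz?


Frequency = K * Q / 60 (converting L/min to L/s).
f = 3552 * 19.1 / 60
f = 67843.2 / 60
f = 1130.72 Hz

1130.72 Hz


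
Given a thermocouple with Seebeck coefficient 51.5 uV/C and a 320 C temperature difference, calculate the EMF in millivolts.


The thermocouple output V = sensitivity * dT.
V = 51.5 uV/C * 320 C
V = 16480.0 uV
V = 16.48 mV

16.48 mV


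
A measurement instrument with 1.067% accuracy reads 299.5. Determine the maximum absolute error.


Absolute error = (accuracy% / 100) * reading.
Error = (1.067 / 100) * 299.5
Error = 0.01067 * 299.5
Error = 3.1957

3.1957


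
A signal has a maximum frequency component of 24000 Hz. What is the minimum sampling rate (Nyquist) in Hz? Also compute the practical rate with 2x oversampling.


By Nyquist theorem, fs_min = 2 * fmax.
fs_min = 2 * 24000 = 48000 Hz
Practical rate = 2 * fs_min = 2 * 48000 = 96000 Hz

fs_min = 48000 Hz, fs_practical = 96000 Hz


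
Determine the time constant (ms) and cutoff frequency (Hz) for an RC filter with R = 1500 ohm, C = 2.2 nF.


Time constant: tau = R * C.
tau = 1500 * 2.20e-09 = 3.3e-06 s
tau = 0.0033 ms
Cutoff frequency: fc = 1 / (2*pi*R*C).
fc = 1 / (2*pi*3.3e-06) = 48228.77 Hz

tau = 0.0033 ms, fc = 48228.77 Hz


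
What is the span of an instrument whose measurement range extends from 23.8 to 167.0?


Span = upper range - lower range.
Span = 167.0 - (23.8)
Span = 143.2

143.2


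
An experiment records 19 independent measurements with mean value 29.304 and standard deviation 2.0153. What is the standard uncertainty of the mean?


The standard uncertainty for Type A evaluation is u = s / sqrt(n).
u = 2.0153 / sqrt(19)
u = 2.0153 / 4.3589
u = 0.4623

0.4623


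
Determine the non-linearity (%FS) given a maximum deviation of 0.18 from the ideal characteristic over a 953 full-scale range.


Linearity error = (max deviation / full scale) * 100%.
Linearity = (0.18 / 953) * 100
Linearity = 0.019 %FS

0.019 %FS


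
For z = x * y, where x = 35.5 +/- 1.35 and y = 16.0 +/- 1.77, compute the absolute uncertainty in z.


For a product z = x*y, the relative uncertainty is:
uz/z = sqrt((ux/x)^2 + (uy/y)^2)
Relative uncertainties: ux/x = 1.35/35.5 = 0.038028
uy/y = 1.77/16.0 = 0.110625
z = 35.5 * 16.0 = 568.0
uz = 568.0 * sqrt(0.038028^2 + 0.110625^2) = 66.444

66.444


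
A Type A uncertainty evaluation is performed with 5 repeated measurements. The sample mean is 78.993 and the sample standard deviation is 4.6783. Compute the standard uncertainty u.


The standard uncertainty for Type A evaluation is u = s / sqrt(n).
u = 4.6783 / sqrt(5)
u = 4.6783 / 2.2361
u = 2.0922

2.0922


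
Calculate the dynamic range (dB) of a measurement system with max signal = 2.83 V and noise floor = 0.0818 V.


Dynamic range = 20 * log10(Vmax / Vnoise).
DR = 20 * log10(2.83 / 0.0818)
DR = 20 * log10(34.6)
DR = 30.78 dB

30.78 dB


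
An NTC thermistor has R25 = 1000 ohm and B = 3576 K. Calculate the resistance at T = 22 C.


NTC thermistor equation: Rt = R25 * exp(B * (1/T - 1/T25)).
T in Kelvin: 295.15 K, T25 = 298.15 K
1/T - 1/T25 = 1/295.15 - 1/298.15 = 3.409e-05
B * (1/T - 1/T25) = 3576 * 3.409e-05 = 0.1219
Rt = 1000 * exp(0.1219) = 1129.7 ohm

1129.7 ohm


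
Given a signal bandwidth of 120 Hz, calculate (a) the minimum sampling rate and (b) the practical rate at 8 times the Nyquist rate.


By Nyquist theorem, fs_min = 2 * fmax.
fs_min = 2 * 120 = 240 Hz
Practical rate = 8 * fs_min = 8 * 240 = 1920 Hz

fs_min = 240 Hz, fs_practical = 1920 Hz


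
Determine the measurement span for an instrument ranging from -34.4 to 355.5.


Span = upper range - lower range.
Span = 355.5 - (-34.4)
Span = 389.9

389.9


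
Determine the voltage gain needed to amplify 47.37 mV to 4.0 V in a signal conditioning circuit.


Gain = Vout / Vin (converting to same units).
G = 4.0 V / 47.37 mV
G = 4000.0 mV / 47.37 mV
G = 84.44

84.44


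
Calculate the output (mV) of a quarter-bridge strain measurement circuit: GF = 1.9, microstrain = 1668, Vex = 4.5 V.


Quarter bridge output: Vout = (GF * epsilon * Vex) / 4.
Vout = (1.9 * 1668e-6 * 4.5) / 4
Vout = 0.0142614 / 4 V
Vout = 0.00356535 V = 3.5653 mV

3.5653 mV


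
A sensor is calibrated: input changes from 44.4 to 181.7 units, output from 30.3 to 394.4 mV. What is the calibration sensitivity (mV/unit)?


Sensitivity = (y2 - y1) / (x2 - x1).
S = (394.4 - 30.3) / (181.7 - 44.4)
S = 364.1 / 137.3
S = 2.6519 mV/unit

2.6519 mV/unit


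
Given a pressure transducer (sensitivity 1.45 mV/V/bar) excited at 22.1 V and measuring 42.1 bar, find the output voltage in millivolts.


Output = sensitivity * Vex * P.
Vout = 1.45 * 22.1 * 42.1
Vout = 32.045 * 42.1
Vout = 1349.09 mV

1349.09 mV


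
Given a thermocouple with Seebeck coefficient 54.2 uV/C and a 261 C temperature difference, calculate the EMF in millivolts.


The thermocouple output V = sensitivity * dT.
V = 54.2 uV/C * 261 C
V = 14146.2 uV
V = 14.146 mV

14.146 mV


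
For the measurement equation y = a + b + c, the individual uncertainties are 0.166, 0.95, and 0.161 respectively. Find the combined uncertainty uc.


For a sum of independent quantities, uc = sqrt(u1^2 + u2^2 + u3^2).
uc = sqrt(0.166^2 + 0.95^2 + 0.161^2)
uc = sqrt(0.027556 + 0.9025 + 0.025921)
uc = 0.9777

0.9777


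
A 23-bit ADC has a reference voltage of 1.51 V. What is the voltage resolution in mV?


The resolution (LSB) of an ADC is Vref / 2^n.
LSB = 1.51 / 2^23
LSB = 1.51 / 8388608
LSB = 1.8e-07 V = 0.00018001 mV

0.00018001 mV


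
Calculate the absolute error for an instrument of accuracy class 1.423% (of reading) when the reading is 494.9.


Absolute error = (accuracy% / 100) * reading.
Error = (1.423 / 100) * 494.9
Error = 0.01423 * 494.9
Error = 7.0424

7.0424


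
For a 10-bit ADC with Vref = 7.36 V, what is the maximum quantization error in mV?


The maximum quantization error is +/- LSB/2.
LSB = Vref / 2^n = 7.36 / 1024 = 0.0071875 V
Max error = LSB / 2 = 0.0071875 / 2 = 0.00359375 V
Max error = 3.5938 mV

3.5938 mV


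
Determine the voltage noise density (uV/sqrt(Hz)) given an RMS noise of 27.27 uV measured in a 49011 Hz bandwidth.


Noise spectral density = Vrms / sqrt(BW).
NSD = 27.27 / sqrt(49011)
NSD = 27.27 / 221.3843
NSD = 0.1232 uV/sqrt(Hz)

0.1232 uV/sqrt(Hz)


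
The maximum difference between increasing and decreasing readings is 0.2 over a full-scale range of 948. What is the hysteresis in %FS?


Hysteresis = (max difference / full scale) * 100%.
H = (0.2 / 948) * 100
H = 0.021 %FS

0.021 %FS


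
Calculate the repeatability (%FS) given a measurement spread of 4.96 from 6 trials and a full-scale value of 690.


Repeatability = (spread / full scale) * 100%.
R = (4.96 / 690) * 100
R = 0.719 %FS

0.719 %FS


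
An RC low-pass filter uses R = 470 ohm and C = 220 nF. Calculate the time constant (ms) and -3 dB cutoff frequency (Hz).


Time constant: tau = R * C.
tau = 470 * 2.20e-07 = 0.0001034 s
tau = 0.1034 ms
Cutoff frequency: fc = 1 / (2*pi*R*C).
fc = 1 / (2*pi*0.0001034) = 1539.22 Hz

tau = 0.1034 ms, fc = 1539.22 Hz


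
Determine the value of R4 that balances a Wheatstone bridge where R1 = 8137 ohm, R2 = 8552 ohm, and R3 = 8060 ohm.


At balance: R1*R4 = R2*R3, so R4 = R2*R3/R1.
R4 = 8552 * 8060 / 8137
R4 = 68929120 / 8137
R4 = 8471.07 ohm

8471.07 ohm


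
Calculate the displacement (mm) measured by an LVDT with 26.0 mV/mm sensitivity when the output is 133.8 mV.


Displacement = Vout / sensitivity.
d = 133.8 / 26.0
d = 5.146 mm

5.146 mm


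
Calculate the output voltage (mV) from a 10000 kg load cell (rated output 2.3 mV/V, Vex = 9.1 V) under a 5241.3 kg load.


Vout = rated_output * Vex * (load / capacity).
Vout = 2.3 * 9.1 * (5241.3 / 10000)
Vout = 2.3 * 9.1 * 0.52413
Vout = 10.97 mV

10.97 mV


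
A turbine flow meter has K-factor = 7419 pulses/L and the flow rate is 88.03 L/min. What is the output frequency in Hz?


Frequency = K * Q / 60 (converting L/min to L/s).
f = 7419 * 88.03 / 60
f = 653094.57 / 60
f = 10884.91 Hz

10884.91 Hz


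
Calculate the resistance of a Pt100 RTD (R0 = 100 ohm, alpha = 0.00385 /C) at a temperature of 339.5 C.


The RTD equation: Rt = R0 * (1 + alpha * T).
Rt = 100 * (1 + 0.00385 * 339.5)
Rt = 100 * (1 + 1.307075)
Rt = 100 * 2.307075
Rt = 230.708 ohm

230.708 ohm


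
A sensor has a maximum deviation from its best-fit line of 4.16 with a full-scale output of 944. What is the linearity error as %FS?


Linearity error = (max deviation / full scale) * 100%.
Linearity = (4.16 / 944) * 100
Linearity = 0.441 %FS

0.441 %FS


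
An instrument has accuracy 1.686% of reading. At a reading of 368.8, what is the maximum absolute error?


Absolute error = (accuracy% / 100) * reading.
Error = (1.686 / 100) * 368.8
Error = 0.01686 * 368.8
Error = 6.218

6.218


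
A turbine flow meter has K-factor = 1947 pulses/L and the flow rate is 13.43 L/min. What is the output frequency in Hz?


Frequency = K * Q / 60 (converting L/min to L/s).
f = 1947 * 13.43 / 60
f = 26148.21 / 60
f = 435.8 Hz

435.8 Hz
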